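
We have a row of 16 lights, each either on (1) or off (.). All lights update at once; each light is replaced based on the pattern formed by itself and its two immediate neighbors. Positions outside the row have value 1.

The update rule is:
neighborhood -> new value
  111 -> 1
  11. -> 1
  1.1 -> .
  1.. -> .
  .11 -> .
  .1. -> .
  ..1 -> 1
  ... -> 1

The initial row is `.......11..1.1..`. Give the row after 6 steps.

..11..1....1...1

step 1: .111111.1.1....1
step 2: ..11111.....111.
step 3: .1.1111.1111.11.
step 4: ....111..111..1.
step 5: .111.11.1.11.1..
step 6: ..11..1....1...1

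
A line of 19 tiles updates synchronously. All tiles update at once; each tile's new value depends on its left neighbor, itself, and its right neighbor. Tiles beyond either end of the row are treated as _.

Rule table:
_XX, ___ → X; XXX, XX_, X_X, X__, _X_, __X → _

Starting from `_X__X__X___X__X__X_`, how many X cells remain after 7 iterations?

iteration 1: _________X_________
iteration 2: XXXXXXXX___XXXXXXXX
iteration 3: X________X_X_______
iteration 4: __XXXXXX_____XXXXXX
iteration 5: X_X______XXX_X_____
iteration 6: ____XXXX_X_____XXXX
iteration 7: XXX_X______XXX_X___
count of X: 8

8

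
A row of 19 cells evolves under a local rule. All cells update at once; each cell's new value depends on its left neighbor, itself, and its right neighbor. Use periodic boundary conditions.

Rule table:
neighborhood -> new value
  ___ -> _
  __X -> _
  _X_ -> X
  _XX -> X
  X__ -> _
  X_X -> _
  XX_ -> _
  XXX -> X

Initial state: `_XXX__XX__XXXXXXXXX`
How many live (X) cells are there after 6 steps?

_XX___X___XXXXXXXX_
_X____X___XXXXXXX__
_X____X___XXXXXX___
_X____X___XXXXX____
_X____X___XXXX_____
_X____X___XXX______
count of X: 5

5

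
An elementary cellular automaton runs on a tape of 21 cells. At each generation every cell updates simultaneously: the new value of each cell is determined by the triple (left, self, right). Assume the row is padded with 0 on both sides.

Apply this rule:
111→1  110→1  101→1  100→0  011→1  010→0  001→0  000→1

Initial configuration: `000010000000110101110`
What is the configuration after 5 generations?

111000111110111011110
111010111111111111110
111101111111111111110
111111111111111111110
111111111111111111110

111111111111111111110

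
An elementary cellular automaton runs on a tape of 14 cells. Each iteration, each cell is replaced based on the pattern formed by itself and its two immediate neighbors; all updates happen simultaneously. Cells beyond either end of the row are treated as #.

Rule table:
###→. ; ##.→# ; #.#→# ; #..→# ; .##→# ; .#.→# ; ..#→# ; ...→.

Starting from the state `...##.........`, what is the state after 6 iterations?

#######...##.#

#.####.......#
###..##.....##
..######...##.
###....##.####
..##..#####...
#######...##.#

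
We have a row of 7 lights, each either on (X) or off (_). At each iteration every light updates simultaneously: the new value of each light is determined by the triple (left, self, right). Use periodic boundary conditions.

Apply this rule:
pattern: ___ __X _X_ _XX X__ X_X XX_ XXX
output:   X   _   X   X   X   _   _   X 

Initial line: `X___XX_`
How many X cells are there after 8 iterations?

iteration 1: XXX_X__
iteration 2: XX__XX_
iteration 3: X_X_X__
iteration 4: X_X_XX_
iteration 5: X_X_X__  (repeats iteration 3; period 2)
iteration 8: X_X_XX_
count of X: 4

4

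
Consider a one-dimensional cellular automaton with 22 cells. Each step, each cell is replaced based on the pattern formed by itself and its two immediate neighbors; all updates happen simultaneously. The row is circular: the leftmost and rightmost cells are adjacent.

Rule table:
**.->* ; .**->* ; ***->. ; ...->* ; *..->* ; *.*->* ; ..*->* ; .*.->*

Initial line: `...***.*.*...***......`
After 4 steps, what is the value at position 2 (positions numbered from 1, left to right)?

****.*********.*******
...***.......***......
****.*********.*******  (repeats step 1; period 2)
step 4: ...***.......***......
position 2 holds .

.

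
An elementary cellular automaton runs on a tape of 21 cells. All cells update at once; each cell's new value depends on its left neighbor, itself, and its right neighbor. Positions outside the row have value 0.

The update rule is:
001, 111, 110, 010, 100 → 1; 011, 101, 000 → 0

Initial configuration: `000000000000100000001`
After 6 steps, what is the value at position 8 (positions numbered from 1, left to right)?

step 1: 000000000001110000011
step 2: 000000000010111000101
step 3: 000000000110011101101
step 4: 000000001011101100101
step 5: 000000011001100111101
step 6: 000000101110111011101
position 8 holds 0

0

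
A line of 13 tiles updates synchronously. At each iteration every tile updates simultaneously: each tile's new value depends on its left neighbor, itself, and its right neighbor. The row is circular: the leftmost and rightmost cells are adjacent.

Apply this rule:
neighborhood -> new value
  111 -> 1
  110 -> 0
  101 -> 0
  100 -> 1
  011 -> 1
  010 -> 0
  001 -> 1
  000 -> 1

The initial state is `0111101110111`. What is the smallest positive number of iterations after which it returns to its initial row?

26

0111001100110
1110111011101
1100110011001
1011101110111
0011001100111
1110111011110
1100110011100
1011101111011
0011001110011
1110111101110
1100111001100
1011110111011
0011100110011
1111011101110
1110011001100
1101110111011
1001100110011
0111011101111
0110011001110
1101110111101
1001100111001
0111011110111
0110011100110
1101111011101
1001110011001
0111101110111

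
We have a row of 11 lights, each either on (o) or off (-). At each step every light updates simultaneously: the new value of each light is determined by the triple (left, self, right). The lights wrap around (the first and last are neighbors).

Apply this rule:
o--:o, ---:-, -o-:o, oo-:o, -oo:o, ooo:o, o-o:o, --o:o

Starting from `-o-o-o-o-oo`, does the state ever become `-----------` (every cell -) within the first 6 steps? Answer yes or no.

ooooooooooo
ooooooooooo  (fixed point — unchanged through step 6)
step 6 is ooooooooooo, still not uniform -

no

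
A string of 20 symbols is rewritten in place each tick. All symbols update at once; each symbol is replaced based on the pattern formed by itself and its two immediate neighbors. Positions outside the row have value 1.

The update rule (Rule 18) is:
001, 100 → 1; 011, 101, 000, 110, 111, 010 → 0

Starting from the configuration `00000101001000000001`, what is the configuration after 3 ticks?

10001000110100000010
01010101000010000100
00000000100101001011

00000000100101001011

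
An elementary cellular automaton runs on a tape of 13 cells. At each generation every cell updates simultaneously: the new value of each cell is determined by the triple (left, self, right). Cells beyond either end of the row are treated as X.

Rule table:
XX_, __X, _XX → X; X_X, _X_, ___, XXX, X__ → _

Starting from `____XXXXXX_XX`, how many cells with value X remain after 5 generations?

5

generation 1: ___XX____X_X_
generation 2: __XXX___X____
generation 3: _XX_X__X____X
generation 4: _XX___X____XX
generation 5: _XX__X____XX_
count of X: 5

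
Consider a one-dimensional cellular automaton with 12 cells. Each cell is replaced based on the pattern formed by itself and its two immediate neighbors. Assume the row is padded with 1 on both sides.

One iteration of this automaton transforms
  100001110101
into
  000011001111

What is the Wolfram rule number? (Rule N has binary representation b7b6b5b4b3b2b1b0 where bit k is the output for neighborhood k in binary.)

46

position 6: 111 → 0  (bit 7 = 0)
position 0: 110 → 0  (bit 6 = 0)
position 8: 101 → 1  (bit 5 = 1)
position 1: 100 → 0  (bit 4 = 0)
position 5: 011 → 1  (bit 3 = 1)
position 9: 010 → 1  (bit 2 = 1)
position 4: 001 → 1  (bit 1 = 1)
position 2: 000 → 0  (bit 0 = 0)
bits b7..b0 = 00101110 = 46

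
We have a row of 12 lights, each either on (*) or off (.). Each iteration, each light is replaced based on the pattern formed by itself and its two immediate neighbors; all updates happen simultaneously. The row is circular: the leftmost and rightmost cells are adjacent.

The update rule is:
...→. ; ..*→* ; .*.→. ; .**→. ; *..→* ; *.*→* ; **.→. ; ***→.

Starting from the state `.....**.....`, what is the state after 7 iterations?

iteration 1: ....*..*....
iteration 2: ...*.**.*...
iteration 3: ..*.*..*.*..
iteration 4: .*.*.**.*.*.
iteration 5: *.*.*..*.*.*
iteration 6: .*.*.**.*.*.  (repeats iteration 4; period 2)
iteration 7: *.*.*..*.*.*

*.*.*..*.*.*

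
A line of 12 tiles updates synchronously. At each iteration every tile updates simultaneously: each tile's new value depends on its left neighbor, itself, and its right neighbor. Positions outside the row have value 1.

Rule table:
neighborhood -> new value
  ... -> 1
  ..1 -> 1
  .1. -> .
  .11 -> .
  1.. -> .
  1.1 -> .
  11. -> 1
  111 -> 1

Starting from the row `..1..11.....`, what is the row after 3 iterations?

.1..1.1.1111
...1.....111
.11..1111.11

.11..1111.11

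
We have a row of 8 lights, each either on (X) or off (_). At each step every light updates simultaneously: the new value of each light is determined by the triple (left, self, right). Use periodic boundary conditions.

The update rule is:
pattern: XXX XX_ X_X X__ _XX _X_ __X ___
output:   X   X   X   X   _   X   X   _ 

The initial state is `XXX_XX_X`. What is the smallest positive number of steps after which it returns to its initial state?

XXXX_XX_
_XXXX_XX
X_XXXX_X
XX_XXXX_
_XX_XXXX
X_XX_XXX
XX_XX_XX
XXX_XX_X

8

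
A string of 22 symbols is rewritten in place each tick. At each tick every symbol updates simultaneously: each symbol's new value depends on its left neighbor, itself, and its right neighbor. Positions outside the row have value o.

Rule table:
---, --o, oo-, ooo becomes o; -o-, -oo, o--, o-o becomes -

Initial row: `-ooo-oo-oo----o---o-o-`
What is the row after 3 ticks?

-------o--oo-o------oo

tick 1: --oo--o--o-ooo--oo----
tick 2: -o-o-o--o---oo-o-o-ooo
tick 3: -------o--oo-o------oo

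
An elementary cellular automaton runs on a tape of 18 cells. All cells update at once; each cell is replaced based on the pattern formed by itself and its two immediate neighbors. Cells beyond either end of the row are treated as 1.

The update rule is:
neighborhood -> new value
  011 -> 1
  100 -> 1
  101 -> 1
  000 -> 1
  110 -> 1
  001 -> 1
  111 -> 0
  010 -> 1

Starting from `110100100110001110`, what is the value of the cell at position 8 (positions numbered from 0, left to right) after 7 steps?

step 1: 011111111111111011
step 2: 110000000000001110
step 3: 011111111111111011  (repeats step 1; period 2)
step 7: 011111111111111011
position 8 holds 1

1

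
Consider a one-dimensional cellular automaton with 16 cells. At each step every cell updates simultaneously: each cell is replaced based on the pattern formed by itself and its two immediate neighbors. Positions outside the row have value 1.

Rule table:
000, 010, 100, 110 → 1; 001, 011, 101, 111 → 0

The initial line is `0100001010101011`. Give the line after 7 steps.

0111101010101000
0000101010101110
1110101010100010
0010101010111010
1010101010001010
1010101011101010
1010101000101010

1010101000101010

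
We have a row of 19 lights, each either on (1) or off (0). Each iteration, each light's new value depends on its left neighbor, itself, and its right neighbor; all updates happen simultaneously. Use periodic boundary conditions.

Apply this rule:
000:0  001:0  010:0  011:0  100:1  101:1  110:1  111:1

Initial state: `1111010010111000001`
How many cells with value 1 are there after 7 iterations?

10

1111101001011100000
0111110100101110000
0011111010010111000
0001111101001011100
0000111110100101110
0000011111010010111
1000001111101001011
count of 1: 10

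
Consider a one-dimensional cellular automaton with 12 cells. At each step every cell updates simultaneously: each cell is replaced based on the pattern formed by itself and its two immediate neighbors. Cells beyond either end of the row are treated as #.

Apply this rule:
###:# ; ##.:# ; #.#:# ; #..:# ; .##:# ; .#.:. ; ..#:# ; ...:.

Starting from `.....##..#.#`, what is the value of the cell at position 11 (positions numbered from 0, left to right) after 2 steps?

step 1: #...#####.##
step 2: ##.#########
position 11 holds #

#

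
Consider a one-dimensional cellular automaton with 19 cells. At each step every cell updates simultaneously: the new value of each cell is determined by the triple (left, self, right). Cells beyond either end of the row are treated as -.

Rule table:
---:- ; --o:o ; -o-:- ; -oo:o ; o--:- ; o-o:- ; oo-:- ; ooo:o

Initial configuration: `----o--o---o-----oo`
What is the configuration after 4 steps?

---o--o---o-----oo-
--o--o---o-----oo--
-o--o---o-----oo---
o--o---o-----oo----

o--o---o-----oo----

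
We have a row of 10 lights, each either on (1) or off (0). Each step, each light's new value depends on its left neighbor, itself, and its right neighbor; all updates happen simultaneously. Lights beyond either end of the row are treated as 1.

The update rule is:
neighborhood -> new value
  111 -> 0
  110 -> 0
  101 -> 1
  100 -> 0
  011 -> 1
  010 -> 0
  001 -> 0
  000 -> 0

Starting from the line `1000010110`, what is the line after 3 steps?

0000001101
0000001011
0000000110

0000000110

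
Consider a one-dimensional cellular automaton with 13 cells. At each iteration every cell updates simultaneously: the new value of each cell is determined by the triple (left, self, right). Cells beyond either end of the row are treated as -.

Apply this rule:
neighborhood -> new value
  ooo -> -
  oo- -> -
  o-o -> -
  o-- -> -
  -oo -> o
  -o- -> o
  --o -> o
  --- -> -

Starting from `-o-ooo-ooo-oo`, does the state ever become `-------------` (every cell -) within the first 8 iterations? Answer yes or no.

oo-o---o---o-
o--o--oo--oo-
o-oo-oo--oo--
o-o--o--oo---
o-o-oo-oo----
o-o-o--o-----
o-o-o-oo-----
o-o-o-o------
iteration 8 is o-o-o-o------, still not uniform -

no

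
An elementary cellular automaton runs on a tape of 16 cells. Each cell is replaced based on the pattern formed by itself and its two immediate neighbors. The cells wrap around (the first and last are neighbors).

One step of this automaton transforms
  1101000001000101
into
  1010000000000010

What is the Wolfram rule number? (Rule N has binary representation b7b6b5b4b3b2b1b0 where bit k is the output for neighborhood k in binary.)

160

position 0: 111 → 1  (bit 7 = 1)
position 1: 110 → 0  (bit 6 = 0)
position 2: 101 → 1  (bit 5 = 1)
position 4: 100 → 0  (bit 4 = 0)
position 15: 011 → 0  (bit 3 = 0)
position 3: 010 → 0  (bit 2 = 0)
position 8: 001 → 0  (bit 1 = 0)
position 5: 000 → 0  (bit 0 = 0)
bits b7..b0 = 10100000 = 160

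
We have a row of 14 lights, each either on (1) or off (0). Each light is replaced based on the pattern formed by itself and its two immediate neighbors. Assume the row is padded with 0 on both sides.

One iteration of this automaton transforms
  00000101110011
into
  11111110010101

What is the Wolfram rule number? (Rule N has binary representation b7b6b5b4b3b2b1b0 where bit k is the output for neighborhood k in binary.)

position 8: 111 → 0  (bit 7 = 0)
position 9: 110 → 1  (bit 6 = 1)
position 6: 101 → 1  (bit 5 = 1)
position 10: 100 → 0  (bit 4 = 0)
position 7: 011 → 0  (bit 3 = 0)
position 5: 010 → 1  (bit 2 = 1)
position 4: 001 → 1  (bit 1 = 1)
position 0: 000 → 1  (bit 0 = 1)
bits b7..b0 = 01100111 = 103

103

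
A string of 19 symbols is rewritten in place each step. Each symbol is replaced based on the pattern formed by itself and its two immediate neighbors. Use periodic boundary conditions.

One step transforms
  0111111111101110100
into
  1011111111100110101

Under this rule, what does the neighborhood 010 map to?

1

At position 16 the neighborhood is 010; the next row has 1 there.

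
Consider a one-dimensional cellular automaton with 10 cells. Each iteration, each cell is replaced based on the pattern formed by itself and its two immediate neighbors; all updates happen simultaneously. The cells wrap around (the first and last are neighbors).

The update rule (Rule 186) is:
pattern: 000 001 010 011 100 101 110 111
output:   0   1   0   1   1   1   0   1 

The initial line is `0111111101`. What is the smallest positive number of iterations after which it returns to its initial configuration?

10

iteration 1: 1111111010
iteration 2: 1111110101
iteration 3: 1111101011
iteration 4: 1111010111
iteration 5: 1110101111
iteration 6: 1101011111
iteration 7: 1010111111
iteration 8: 0101111111
iteration 9: 1011111110
iteration 10: 0111111101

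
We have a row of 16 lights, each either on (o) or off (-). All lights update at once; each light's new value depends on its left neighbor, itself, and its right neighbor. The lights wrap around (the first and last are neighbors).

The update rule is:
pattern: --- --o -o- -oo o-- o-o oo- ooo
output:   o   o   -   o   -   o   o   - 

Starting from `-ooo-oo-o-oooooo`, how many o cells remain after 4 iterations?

10

iteration 1: oo-ooooo-oo----o
iteration 2: -ooo---oooo-oooo
iteration 3: oo-o-ooo--ooo--o
iteration 4: -oo-oo-o-oo-o-oo
count of o: 10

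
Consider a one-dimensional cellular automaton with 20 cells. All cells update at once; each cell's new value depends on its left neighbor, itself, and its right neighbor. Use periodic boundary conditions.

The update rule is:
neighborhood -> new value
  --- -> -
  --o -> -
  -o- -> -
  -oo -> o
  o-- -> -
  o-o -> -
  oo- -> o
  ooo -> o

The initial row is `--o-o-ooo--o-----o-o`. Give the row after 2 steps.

------ooo-----------

------ooo-----------
------ooo-----------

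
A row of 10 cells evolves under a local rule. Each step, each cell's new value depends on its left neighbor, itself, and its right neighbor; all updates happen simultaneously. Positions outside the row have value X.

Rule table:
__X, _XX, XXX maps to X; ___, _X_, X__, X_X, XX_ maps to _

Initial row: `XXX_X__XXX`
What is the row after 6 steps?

_XXXXXXXXX

XX____XXXX
X____XXXXX
____XXXXXX
___XXXXXXX
__XXXXXXXX
_XXXXXXXXX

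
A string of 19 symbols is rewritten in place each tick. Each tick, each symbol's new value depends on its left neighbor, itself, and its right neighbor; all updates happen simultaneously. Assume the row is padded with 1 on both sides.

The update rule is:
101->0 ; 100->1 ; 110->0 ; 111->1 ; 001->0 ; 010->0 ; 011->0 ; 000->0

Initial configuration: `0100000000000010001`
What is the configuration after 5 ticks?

1001001000000000000

0010000000000001000
1001000000000000100
0100100000000000010
0010010000000000000
1001001000000000000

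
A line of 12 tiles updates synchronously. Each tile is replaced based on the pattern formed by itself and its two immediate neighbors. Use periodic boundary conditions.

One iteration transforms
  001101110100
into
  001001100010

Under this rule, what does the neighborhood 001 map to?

0

At position 1 the neighborhood is 001; the next row has 0 there.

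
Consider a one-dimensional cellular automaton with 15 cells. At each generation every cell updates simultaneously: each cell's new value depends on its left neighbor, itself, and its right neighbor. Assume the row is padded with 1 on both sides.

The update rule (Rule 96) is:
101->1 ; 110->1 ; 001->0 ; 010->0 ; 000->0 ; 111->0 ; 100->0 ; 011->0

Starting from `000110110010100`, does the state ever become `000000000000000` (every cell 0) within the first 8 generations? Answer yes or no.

yes

000011010001000
000001100000000
000000100000000
000000000000000
all cells are 0 at generation 4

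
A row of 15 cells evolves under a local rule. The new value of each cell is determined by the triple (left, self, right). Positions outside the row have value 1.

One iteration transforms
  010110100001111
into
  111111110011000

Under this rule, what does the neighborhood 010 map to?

At position 1 the neighborhood is 010; the next row has 1 there.

1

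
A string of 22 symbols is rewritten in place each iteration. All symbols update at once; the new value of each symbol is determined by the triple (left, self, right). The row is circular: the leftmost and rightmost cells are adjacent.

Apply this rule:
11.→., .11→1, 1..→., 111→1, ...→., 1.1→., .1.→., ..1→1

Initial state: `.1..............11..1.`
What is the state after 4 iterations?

............11..1..1..

1..............11..1..
..............11..1..1
.............11..1..1.
............11..1..1..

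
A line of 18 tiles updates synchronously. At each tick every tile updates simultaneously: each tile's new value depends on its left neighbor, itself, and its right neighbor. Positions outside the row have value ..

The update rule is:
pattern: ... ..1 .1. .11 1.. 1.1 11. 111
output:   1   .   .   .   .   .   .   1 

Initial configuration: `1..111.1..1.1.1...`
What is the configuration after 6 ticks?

.11111....1....11.

....1...........11
111...111111111...
.1..1..1111111..11
........11111.....
1111111..111..1111
.11111....1....11.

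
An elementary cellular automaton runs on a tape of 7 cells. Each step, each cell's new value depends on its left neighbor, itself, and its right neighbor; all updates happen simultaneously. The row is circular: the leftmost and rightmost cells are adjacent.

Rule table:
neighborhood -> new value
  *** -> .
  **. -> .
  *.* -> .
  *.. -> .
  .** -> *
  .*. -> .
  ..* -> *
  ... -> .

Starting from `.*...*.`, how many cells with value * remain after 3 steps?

2

*...*..
...*..*
..*..*.
count of *: 2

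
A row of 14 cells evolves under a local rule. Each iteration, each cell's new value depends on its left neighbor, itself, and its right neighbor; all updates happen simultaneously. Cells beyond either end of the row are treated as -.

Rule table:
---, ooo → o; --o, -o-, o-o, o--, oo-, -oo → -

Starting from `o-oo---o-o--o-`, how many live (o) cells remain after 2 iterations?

-----o--------
oooo---ooooooo
count of o: 11

11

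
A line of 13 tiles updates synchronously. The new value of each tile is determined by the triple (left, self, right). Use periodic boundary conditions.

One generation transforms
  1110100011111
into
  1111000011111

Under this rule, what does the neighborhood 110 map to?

At position 2 the neighborhood is 110; the next row has 1 there.

1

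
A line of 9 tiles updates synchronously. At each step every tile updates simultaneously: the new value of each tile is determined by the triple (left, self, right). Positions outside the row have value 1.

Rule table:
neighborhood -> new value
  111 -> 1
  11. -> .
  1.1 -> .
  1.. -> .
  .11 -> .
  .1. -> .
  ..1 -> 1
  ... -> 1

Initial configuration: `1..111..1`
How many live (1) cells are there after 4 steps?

4

..1.1..1.
.1....1..
...111..1
.11.1..1.
count of 1: 4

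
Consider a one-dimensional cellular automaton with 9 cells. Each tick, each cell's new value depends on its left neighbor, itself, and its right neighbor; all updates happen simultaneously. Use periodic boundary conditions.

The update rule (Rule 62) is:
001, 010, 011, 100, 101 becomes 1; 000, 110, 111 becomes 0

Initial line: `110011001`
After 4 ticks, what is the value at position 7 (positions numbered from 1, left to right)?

1

tick 1: 001110111
tick 2: 111001100
tick 3: 100111011
tick 4: 011100110
position 7 holds 1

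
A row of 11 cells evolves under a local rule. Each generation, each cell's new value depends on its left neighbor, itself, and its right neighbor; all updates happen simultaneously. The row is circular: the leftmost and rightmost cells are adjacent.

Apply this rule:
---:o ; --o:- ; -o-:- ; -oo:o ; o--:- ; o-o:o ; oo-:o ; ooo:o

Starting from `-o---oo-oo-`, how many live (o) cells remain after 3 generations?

---o-ooooo-
oo--oooooo-
oo--ooooooo
count of o: 9

9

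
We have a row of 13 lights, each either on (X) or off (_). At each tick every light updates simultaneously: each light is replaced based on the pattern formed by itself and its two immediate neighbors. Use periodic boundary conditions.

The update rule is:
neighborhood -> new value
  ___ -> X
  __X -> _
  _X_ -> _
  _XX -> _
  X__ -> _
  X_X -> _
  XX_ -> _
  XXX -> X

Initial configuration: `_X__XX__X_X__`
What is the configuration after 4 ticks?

___XXXXXX____

tick 1: ____________X
tick 2: _XXXXXXXXXX__
tick 3: __XXXXXXXX__X
tick 4: ___XXXXXX____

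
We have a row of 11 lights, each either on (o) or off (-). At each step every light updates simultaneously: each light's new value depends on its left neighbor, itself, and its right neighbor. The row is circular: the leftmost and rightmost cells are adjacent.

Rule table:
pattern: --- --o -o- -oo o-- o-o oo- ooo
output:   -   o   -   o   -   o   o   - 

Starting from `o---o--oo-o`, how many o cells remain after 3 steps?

5

o--o--ooooo
o-o--oo----
-o--ooo---o
count of o: 5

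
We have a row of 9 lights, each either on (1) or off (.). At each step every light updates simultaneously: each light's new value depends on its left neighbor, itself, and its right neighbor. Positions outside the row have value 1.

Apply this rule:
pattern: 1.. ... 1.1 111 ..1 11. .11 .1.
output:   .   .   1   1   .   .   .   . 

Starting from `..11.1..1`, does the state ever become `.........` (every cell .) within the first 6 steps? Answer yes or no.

yes

step 1: ....1....
step 2: .........
all cells are . at step 2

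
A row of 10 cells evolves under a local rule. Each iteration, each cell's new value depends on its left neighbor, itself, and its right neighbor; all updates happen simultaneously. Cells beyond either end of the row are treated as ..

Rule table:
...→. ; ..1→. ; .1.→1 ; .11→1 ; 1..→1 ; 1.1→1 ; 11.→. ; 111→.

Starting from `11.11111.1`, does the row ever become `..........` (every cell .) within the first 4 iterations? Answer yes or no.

1.11....11
111.1...1.
1..111..11
11.1..1.1.
iteration 4 is 11.1..1.1., still not uniform .

no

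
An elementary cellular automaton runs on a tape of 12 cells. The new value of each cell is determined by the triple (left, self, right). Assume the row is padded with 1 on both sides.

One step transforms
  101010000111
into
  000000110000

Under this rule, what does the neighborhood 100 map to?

At position 5 the neighborhood is 100; the next row has 0 there.

0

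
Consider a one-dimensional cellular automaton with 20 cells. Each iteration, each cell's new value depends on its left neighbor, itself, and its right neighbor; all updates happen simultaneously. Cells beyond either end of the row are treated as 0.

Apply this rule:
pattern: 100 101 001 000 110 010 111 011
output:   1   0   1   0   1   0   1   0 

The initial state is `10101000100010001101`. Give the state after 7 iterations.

01000001010001010101

00000101010101010100
00001000000000000010
00010100000000000101
00100010000000001000
01010101000000010100
10000000100000100010
01000001010001010101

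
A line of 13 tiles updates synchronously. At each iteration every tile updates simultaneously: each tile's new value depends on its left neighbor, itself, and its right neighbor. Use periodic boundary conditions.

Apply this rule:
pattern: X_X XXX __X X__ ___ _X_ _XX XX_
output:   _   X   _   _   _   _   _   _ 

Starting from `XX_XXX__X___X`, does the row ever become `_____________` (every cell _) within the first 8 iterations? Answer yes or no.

yes

iteration 1: X___X________
iteration 2: _____________
all cells are _ at iteration 2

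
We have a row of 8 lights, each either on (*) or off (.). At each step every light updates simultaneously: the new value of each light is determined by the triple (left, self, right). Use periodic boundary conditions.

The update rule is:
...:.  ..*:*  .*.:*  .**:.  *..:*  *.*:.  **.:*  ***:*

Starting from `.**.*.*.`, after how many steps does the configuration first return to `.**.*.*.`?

8

step 1: *.*.*.**
step 2: *.*.*..*
step 3: *.*.***.
step 4: *.*..**.
step 5: *.***.*.
step 6: *..**.*.
step 7: ***.*.*.
step 8: .**.*.*.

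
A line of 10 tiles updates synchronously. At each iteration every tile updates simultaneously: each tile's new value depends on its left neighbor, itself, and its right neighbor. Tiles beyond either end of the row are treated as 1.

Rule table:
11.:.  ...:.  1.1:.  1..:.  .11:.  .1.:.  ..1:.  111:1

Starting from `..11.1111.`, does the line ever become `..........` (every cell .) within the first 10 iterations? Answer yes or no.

......11..
..........
all cells are . at iteration 2

yes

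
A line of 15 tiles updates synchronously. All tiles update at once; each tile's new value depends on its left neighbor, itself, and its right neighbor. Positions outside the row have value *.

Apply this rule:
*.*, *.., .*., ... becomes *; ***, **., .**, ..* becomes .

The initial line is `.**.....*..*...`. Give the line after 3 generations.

*..****.**.***.
.*.....*..*...*
******.**.***..

******.**.***..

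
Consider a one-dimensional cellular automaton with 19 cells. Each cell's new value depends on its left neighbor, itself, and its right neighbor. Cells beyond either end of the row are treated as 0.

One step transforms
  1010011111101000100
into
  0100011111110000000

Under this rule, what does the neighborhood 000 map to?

At position 14 the neighborhood is 000; the next row has 0 there.

0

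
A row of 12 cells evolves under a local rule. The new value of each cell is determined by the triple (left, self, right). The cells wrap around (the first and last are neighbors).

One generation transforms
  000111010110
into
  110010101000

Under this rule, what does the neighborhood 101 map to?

1

At position 6 the neighborhood is 101; the next row has 1 there.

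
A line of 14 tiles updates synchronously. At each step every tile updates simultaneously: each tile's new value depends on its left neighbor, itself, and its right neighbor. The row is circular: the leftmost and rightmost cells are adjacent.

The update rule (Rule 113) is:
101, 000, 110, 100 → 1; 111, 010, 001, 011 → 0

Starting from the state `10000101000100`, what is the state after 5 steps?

00110011001011

01110010110010
00011001011001
11001100101100
01100110010110
00110011001011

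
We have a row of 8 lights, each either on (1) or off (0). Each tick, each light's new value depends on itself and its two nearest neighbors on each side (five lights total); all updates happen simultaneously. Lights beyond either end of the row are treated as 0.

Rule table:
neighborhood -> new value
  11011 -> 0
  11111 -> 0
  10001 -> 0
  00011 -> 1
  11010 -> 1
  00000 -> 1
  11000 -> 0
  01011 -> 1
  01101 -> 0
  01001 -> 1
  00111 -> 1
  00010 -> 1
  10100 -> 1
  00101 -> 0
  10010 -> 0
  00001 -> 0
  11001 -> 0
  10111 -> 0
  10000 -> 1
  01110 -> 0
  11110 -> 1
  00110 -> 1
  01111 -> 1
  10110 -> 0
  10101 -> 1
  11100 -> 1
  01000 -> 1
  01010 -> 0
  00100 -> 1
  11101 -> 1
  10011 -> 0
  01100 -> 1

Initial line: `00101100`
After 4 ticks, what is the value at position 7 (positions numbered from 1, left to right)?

0

01010101
10010101
11000101
11001001
position 7 holds 0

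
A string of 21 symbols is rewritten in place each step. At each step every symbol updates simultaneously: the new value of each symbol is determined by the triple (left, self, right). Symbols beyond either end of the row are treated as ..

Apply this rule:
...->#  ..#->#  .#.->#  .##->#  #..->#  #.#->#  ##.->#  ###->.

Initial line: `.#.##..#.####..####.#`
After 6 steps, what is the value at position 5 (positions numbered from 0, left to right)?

.

##########..####..###
#........####..####.#
##########..####..###  (repeats step 1; period 2)
step 6: #........####..####.#
position 5 holds .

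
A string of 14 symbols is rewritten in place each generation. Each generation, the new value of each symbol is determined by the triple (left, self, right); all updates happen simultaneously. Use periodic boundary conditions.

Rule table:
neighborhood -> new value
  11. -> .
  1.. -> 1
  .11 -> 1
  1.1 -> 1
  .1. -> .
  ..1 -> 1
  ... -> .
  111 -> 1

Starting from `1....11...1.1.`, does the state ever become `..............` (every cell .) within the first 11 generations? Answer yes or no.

.1..11.1.1.1.1
1.111.1.1.1.1.
.111.1.1.1.1.1
111.1.1.1.1.1.
11.1.1.1.1.1.1
1.1.1.1.1.1.11
.1.1.1.1.1.111
1.1.1.1.1.111.
.1.1.1.1.111.1
1.1.1.1.111.1.
.1.1.1.111.1.1
generation 11 is .1.1.1.111.1.1, still not uniform .

no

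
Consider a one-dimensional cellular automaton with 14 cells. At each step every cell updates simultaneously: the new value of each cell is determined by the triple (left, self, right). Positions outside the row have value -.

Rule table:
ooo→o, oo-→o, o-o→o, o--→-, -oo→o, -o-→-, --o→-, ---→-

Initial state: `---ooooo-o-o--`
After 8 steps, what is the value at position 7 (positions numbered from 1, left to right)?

---oooooo-o---
---ooooooo----
---ooooooo----  (fixed point — unchanged through step 8)
position 7 holds o

o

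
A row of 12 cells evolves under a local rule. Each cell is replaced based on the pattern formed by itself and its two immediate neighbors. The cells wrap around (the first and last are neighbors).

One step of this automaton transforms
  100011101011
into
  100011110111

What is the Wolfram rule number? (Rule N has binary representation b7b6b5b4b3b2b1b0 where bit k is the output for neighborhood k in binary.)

position 5: 111 → 1  (bit 7 = 1)
position 0: 110 → 1  (bit 6 = 1)
position 7: 101 → 1  (bit 5 = 1)
position 1: 100 → 0  (bit 4 = 0)
position 4: 011 → 1  (bit 3 = 1)
position 8: 010 → 0  (bit 2 = 0)
position 3: 001 → 0  (bit 1 = 0)
position 2: 000 → 0  (bit 0 = 0)
bits b7..b0 = 11101000 = 232

232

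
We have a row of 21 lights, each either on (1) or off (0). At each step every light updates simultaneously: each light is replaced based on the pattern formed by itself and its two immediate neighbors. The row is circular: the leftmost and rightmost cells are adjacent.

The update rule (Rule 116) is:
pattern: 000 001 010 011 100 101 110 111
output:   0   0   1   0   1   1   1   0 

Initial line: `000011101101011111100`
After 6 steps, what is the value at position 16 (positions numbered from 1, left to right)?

0

step 1: 000000110111100000110
step 2: 000000011000110000011
step 3: 100000001100011000001
step 4: 110000000110001100000
step 5: 011000000011000110000
step 6: 001100000001100011000
position 16 holds 0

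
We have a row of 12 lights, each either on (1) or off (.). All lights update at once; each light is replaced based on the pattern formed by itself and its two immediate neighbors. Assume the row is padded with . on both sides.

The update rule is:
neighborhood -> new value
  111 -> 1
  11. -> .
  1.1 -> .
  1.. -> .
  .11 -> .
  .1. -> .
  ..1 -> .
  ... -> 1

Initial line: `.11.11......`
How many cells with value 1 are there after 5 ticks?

2

.......11111
111111..111.
.1111....1..
..11..11...1
1........1..
count of 1: 2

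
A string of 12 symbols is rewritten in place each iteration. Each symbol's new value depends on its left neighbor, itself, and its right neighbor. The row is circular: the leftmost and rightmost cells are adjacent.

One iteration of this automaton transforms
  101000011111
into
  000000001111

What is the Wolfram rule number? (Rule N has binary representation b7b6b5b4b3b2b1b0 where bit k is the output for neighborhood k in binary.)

position 8: 111 → 1  (bit 7 = 1)
position 0: 110 → 0  (bit 6 = 0)
position 1: 101 → 0  (bit 5 = 0)
position 3: 100 → 0  (bit 4 = 0)
position 7: 011 → 0  (bit 3 = 0)
position 2: 010 → 0  (bit 2 = 0)
position 6: 001 → 0  (bit 1 = 0)
position 4: 000 → 0  (bit 0 = 0)
bits b7..b0 = 10000000 = 128

128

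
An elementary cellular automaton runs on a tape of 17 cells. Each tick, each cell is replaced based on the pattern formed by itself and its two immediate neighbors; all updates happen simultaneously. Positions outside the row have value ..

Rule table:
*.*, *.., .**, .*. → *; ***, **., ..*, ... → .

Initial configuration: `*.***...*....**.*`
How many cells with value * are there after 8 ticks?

9

tick 1: ***..*..**...*.**
tick 2: *..*.**.*.*..***.
tick 3: **.***.*****.*..*
tick 4: *.**..**....***.*
tick 5: ***.*.*.*...*..**
tick 6: *..*******..**.*.
tick 7: **.*......*.*.***
tick 8: *.***.....*****..
count of *: 9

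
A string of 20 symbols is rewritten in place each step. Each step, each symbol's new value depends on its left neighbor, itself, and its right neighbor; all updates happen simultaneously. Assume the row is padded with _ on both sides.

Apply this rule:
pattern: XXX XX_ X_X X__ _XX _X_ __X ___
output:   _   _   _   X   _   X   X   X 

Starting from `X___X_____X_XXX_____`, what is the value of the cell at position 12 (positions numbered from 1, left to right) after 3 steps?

_

XXXXXXXXXXX____XXXXX
___________XXXX_____
XXXXXXXXXXX____XXXXX
position 12 holds _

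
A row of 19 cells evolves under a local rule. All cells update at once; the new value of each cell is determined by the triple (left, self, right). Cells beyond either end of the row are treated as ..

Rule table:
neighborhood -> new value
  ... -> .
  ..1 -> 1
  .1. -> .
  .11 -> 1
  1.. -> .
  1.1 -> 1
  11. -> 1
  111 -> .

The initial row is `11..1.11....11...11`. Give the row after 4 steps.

.11...1.11..111..1.

11.1.111...111..111
111.11.1..11.1.11.1
1.11111..1111.1111.
.11...1.11..111..1.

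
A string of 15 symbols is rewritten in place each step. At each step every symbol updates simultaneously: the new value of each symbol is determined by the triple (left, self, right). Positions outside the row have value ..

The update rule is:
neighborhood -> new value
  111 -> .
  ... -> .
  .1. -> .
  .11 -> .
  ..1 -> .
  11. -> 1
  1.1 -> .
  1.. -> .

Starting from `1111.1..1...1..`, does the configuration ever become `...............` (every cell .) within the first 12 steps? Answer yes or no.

...1...........
...............
all cells are . at step 2

yes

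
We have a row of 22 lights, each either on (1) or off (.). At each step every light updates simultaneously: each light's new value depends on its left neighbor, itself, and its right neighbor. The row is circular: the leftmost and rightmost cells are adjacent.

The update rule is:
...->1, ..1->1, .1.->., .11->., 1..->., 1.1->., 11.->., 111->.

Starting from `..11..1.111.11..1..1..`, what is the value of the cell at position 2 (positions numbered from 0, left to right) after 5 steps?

step 1: 11...1.........1..1..1
step 2: ...11..11111111..1..1.
step 3: 111...1.........1..1..
step 4: ....11..11111111..1..1
step 5: .111...1.........1..1.
position 2 holds 1

1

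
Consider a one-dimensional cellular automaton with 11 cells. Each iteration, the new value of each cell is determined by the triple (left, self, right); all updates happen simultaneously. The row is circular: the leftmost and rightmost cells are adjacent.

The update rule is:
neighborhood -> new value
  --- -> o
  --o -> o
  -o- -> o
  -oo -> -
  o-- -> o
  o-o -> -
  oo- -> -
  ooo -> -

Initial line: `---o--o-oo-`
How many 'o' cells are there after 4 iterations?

3

iteration 1: ooooooo---o
iteration 2: -------ooo-
iteration 3: ooooooo---o  (repeats iteration 1; period 2)
iteration 4: -------ooo-
count of o: 3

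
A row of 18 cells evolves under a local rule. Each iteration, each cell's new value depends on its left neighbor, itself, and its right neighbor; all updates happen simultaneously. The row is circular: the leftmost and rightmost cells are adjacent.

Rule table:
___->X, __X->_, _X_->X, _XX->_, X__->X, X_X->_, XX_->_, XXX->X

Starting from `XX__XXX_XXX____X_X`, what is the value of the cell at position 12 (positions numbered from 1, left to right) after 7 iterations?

iteration 1: X_X__X___X_XXX_X__
iteration 2: X_XX_XXX_X__X__XX_
iteration 3: X_____X__XX_XX____
iteration 4: XXXXX_XX______XXX_
iteration 5: _XXX____XXXXX__X__
iteration 6: __X_XXX__XXX_X_XXX
iteration 7: X_X__X_X__X__X__X_
position 12 holds _

_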